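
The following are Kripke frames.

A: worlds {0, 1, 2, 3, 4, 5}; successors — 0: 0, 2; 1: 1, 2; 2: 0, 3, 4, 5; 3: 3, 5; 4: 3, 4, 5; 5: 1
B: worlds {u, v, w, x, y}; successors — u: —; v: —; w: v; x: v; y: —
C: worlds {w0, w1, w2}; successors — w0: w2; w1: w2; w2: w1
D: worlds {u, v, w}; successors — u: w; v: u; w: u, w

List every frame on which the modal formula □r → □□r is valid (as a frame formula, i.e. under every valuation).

Frame correspondent (Sahlqvist): ∀x ∀y ∀z (Rxy ∧ Ryz → Rxz) — i.e. transitivity.
A: fails — R51 and R12 but not R52.
B: satisfies the condition.
C: fails — Rw1w2 and Rw2w1 but not Rw1w1.
D: fails — Rvu and Ruw but not Rvw.

B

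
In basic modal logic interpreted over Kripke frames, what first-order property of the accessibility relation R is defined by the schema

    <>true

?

seriality: forall x exists y Rxy

◇⊤ holds at w iff w has a successor, so frame-validity of ◇⊤ is exactly seriality. Equivalently via □φ → ◇φ:
Suppose □φ→◇φ is valid. At any x set V(φ)=W. Then □φ at x, so ◇φ at x, so x has a successor.
Conversely, any frame satisfying forall x exists y Rxy validates the schema.
So the correspondent is seriality.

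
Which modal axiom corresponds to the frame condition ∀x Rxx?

□ψ → ψ

This is reflexivity; the standard corresponding axiom is T: □ψ → ψ.
Suppose □ψ→ψ is valid. At any x set V(ψ)={w : Rxw}. Then □ψ holds at x, so ψ holds at x, i.e. Rxx.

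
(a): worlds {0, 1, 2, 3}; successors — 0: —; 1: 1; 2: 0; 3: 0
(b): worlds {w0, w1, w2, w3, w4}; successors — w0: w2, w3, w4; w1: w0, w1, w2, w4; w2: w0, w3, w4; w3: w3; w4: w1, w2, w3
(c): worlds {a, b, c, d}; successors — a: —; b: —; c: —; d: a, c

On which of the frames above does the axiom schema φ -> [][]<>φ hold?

(a), (c)

Frame correspondent (Sahlqvist): forall x forall z (x R^2 z -> exists w (x = w & zRw)) — i.e. a generalized confluence (Geach) condition.
(a): ✓.
(b): fails — w0R²w0 but no w with w0=w and w0Rw.
(c): ✓.
Valid on: (a), (c).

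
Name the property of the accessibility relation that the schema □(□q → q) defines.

Shift-reflexivity

Suppose □(□q→q) is valid. Take Rxy and set V(q)={w : Ryw}. Then at y, □q holds; since □(□q→q) at x, □q→q at y, so q at y, i.e. Ryy.
Conversely, any frame satisfying ∀x ∀y (Rxy → Ryy) validates the schema.
Frame condition: ∀x ∀y (Rxy → Ryy).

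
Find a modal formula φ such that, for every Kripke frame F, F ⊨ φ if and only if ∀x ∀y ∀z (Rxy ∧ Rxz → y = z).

◇p → □p

The condition is partial functionality. The CD schema ◇p → □p defines it.
Suppose ◇p→□p is valid. Take Rxy, Rxz and set V(p)={y}. Then ◇p at x, so □p at x, so p at z, i.e. z=y.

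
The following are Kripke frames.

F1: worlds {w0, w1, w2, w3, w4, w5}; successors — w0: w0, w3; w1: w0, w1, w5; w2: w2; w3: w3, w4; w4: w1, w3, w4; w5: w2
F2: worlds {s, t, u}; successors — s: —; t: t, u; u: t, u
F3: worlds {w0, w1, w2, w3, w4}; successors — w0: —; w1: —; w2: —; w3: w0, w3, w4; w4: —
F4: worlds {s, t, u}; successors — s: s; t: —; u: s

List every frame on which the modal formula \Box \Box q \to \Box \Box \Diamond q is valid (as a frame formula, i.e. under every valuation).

F2, F4

This is the axiom for a generalized confluence (Geach) condition; its first-order frame correspondent is \forall x \forall z (x R^2 z \to \exists w (x R^2 w \wedge zRw)).
F1: fails — w4R²w5 but no w with w4R²w and w5Rw.
F2: satisfies the condition.
F3: fails — w3R²w0 but no w with w3R²w and w0Rw.
F4: satisfies the condition.
Valid on: F2, F4.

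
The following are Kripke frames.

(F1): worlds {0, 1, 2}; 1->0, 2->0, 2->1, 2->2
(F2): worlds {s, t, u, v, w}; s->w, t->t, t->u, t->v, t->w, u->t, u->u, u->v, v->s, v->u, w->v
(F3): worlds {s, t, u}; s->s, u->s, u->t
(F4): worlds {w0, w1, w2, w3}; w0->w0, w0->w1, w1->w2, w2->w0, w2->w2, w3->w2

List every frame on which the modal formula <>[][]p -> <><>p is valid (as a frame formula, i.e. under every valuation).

(F4)

The schema corresponds to a generalized confluence (Geach) condition: forall x forall y (xRy -> exists w (y R^2 w & x R^2 w)).
(F1): fails — 1R0 but no w with 0R²w and 1R²w.
(F2): fails — sRw but no w* with wR²w* and sR²w*.
(F3): fails — uRt but no w with tR²w and uR²w.
(F4): holds.
Valid on: (F4).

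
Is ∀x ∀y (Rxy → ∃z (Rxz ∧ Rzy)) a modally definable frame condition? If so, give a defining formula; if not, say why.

Definable; □□p → □p defines it

Yes: it is density, defined by the C4 schema □□p → □p.
Suppose □□p→□p is valid. Take Rxy and set V(p)={w : xR²w}. Then □□p at x, so □p at x, so p at y, i.e. ∃z(Rxz∧Rzy).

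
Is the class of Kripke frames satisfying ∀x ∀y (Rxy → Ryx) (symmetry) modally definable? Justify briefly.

Yes, by q → □◇q

The condition is symmetry. A defining modal formula is q → □◇q.
Suppose q→□◇q is valid. Take Rxy and set V(q)={x}. Then q at x, so □◇q at x, so ◇q at y, so some z with Ryz has q; z=x, i.e. Ryx.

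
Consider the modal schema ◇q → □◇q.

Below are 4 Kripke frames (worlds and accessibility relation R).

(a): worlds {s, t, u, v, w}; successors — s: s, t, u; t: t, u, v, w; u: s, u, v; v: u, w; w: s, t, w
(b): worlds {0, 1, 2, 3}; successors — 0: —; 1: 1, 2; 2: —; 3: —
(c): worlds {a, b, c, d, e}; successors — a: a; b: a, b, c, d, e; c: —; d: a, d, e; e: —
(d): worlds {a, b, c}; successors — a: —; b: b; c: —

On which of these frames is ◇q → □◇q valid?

This is the axiom for the Euclidean property; its first-order frame correspondent is ∀x ∀y ∀z (Rxy ∧ Rxz → Ryz).
(a): fails — Rsu and Rst but not Rut.
(b): fails — R12 and R12 but not R22.
(c): fails — Rbc and Rbc but not Rcc.
(d): ✓.
Valid on: (d).

(d)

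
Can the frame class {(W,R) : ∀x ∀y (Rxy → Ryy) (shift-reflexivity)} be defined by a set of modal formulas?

Yes: it is shift-reflexivity, defined by the T□ schema □(□q → q).
Suppose □(□q→q) is valid. Take Rxy and set V(q)={w : Ryw}. Then at y, □q holds; since □(□q→q) at x, □q→q at y, so q at y, i.e. Ryy.

Definable; □(□q → q) defines it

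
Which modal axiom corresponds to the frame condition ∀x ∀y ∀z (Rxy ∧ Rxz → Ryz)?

◇s → □◇s

This is the Euclidean property; the standard corresponding axiom is 5: ◇s → □◇s.
Suppose ◇s→□◇s is valid. Take Rxy, Rxz and set V(s)={y}. Then ◇s at x, so □◇s at x, so ◇s at z, so some w with Rzw has s; w=y, i.e. Rzy. By symmetry of the argument, Ryz.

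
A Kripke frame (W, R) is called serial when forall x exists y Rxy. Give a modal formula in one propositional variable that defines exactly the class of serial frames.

The condition is seriality. The D schema □ψ → ◇ψ defines it.
Suppose □ψ→◇ψ is valid. At any x set V(ψ)=W. Then □ψ at x, so ◇ψ at x, so x has a successor.

□ψ → ◇ψ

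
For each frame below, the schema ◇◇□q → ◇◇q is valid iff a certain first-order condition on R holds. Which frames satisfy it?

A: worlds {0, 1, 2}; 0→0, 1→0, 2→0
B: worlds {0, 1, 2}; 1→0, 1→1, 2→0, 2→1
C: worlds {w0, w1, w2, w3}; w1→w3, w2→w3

The schema corresponds to a generalized confluence (Geach) condition: ∀x ∀y (xR²y → ∃w (yRw ∧ xR²w)).
A: condition met.
B: fails — 1R²0 but no w with 0Rw and 1R²w.
C: condition met.

A, C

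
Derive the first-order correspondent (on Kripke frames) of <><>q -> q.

This is a Sahlqvist (Geach-type) schema ◇^2□^0q → □^0◇^0q.
Minimal-valuation argument: fix x; take any y with xR^2y and any z with xR^0z. Set V(q) to the set of worlds R-reachable from y in exactly 0 steps. Then □^0q holds at y, so the antecedent holds at x; validity forces ◇^0q at z, giving a w with zR^0w and yR^0w.
First-order correspondent: forall x forall y (x R^2 y -> exists w (y = w & x = w)).

forall x forall y (x R^2 y -> exists w (y = w & x = w))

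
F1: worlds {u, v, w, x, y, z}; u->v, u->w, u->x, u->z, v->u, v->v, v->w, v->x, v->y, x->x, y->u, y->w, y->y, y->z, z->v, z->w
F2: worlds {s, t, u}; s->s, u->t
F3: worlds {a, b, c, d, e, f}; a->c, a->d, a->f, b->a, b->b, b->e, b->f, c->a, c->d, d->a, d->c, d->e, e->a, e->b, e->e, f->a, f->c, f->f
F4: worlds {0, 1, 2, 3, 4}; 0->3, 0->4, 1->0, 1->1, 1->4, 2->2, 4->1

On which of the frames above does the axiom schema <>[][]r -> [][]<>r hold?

F2, F3

This is the axiom for a generalized confluence (Geach) condition; its first-order frame correspondent is forall x forall y forall z ((xRy & x R^2 z) -> exists w (y R^2 w & zRw)).
F1: fails — uRv, uR²w but no t with vR²t and wRt.
F2: ✓.
F3: ✓.
F4: fails — 0R3, 0R²1 but no w with 3R²w and 1Rw.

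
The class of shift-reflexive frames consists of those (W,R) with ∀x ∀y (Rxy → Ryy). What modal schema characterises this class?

□(□ψ → ψ)

A defining formula is □(□ψ → ψ) (the T□ axiom).
Suppose □(□ψ→ψ) is valid. Take Rxy and set V(ψ)={w : Ryw}. Then at y, □ψ holds; since □(□ψ→ψ) at x, □ψ→ψ at y, so ψ at y, i.e. Ryy.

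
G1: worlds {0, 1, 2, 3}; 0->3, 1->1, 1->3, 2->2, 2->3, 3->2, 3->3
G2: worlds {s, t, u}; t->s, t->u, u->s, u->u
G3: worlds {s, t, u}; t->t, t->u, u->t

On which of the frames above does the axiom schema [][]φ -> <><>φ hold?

The schema corresponds to a generalized confluence (Geach) condition: forall x exists w (x R^2 w & x R^2 w).
G1: holds.
G2: fails — at s but no w with sR²w and sR²w.
G3: fails — at s but no w with sR²w and sR²w.

G1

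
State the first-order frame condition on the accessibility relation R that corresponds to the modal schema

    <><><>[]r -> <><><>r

This is a Sahlqvist (Geach-type) schema ◇^3□^1r → □^0◇^3r.
Minimal-valuation argument: fix x; take any y with xR^3y and any z with xR^0z. Set V(r) to the set of worlds R-reachable from y in exactly 1 step. Then □^1r holds at y, so the antecedent holds at x; validity forces ◇^3r at z, giving a w with zR^3w and yR^1w.
First-order correspondent: forall x forall y (x R^3 y -> exists w (yRw & x R^3 w)).

forall x forall y (x R^3 y -> exists w (yRw & x R^3 w))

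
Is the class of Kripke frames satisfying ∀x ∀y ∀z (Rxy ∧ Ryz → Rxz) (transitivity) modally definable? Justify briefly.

This is a Sahlqvist condition; the 4 axiom □p → □□p defines it.
Suppose □p→□□p is valid. Take Rxy, Ryz and set V(p)={w : Rxw}. Then □p at x, so □□p at x, so □p at y, so p at z, i.e. Rxz.

Definable; □p → □□p defines it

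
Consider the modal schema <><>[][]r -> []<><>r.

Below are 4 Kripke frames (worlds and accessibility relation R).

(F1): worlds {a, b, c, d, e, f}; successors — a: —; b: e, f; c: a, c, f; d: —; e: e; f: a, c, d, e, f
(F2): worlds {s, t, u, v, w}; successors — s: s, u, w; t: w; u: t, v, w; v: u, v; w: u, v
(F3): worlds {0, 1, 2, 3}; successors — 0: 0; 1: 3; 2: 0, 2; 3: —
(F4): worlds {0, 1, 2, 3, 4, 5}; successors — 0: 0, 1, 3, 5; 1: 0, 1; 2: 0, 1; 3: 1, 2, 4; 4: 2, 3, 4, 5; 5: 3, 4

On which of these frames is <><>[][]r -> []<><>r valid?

The schema corresponds to a generalized confluence (Geach) condition: forall x forall y forall z ((x R^2 y & xRz) -> exists w (y R^2 w & z R^2 w)).
(F1): fails — bR²a, bRe but no w with aR²w and eR²w.
(F2): holds.
(F3): holds.
(F4): holds.
Valid on: (F2), (F3), (F4).

(F2), (F3), (F4)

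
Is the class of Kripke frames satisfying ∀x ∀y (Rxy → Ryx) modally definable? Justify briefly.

Yes: it is symmetry, defined by the B schema p → □◇p.
Suppose p→□◇p is valid. Take Rxy and set V(p)={x}. Then p at x, so □◇p at x, so ◇p at y, so some z with Ryz has p; z=x, i.e. Ryx.

Yes, by p → □◇p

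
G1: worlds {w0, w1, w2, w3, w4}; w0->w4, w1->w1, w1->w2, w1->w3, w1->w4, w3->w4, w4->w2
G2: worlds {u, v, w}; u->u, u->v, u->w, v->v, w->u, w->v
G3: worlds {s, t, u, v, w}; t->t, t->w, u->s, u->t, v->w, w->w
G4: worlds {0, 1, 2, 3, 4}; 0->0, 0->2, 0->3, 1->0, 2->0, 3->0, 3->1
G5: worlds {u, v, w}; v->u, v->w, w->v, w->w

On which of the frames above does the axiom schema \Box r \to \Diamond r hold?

Frame correspondent (Sahlqvist): \forall x \exists y Rxy — i.e. seriality.
G1: fails — world w2 has no successor.
G2: ✓.
G3: fails — world s has no successor.
G4: fails — world 4 has no successor.
G5: fails — world u has no successor.

G2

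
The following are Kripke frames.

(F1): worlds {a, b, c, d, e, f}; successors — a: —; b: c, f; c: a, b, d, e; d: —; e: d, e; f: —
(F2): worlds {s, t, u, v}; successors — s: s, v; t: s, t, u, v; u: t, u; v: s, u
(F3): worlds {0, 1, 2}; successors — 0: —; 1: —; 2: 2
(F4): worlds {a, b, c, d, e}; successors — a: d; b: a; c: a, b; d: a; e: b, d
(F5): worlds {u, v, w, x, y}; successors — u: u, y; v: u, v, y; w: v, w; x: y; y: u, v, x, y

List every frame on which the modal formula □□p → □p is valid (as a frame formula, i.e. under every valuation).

(F2), (F3), (F5)

Frame correspondent (Sahlqvist): ∀x ∀y (Rxy → ∃z (Rxz ∧ Rzy)) — i.e. density.
(F1): fails — Rbc but no z with Rbz and Rzc.
(F2): condition met.
(F3): condition met.
(F4): fails — Reb but no z with Rez and Rzb.
(F5): condition met.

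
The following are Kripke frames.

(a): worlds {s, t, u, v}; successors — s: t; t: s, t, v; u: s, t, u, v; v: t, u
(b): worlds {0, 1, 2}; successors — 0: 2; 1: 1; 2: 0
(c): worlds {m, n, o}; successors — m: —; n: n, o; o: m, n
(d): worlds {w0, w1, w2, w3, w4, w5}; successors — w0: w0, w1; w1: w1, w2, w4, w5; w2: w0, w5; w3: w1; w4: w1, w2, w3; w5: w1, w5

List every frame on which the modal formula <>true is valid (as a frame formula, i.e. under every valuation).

This is the axiom for seriality; its first-order frame correspondent is forall x exists y Rxy.
(a): holds.
(b): holds.
(c): fails — world m has no successor.
(d): holds.

(a), (b), (d)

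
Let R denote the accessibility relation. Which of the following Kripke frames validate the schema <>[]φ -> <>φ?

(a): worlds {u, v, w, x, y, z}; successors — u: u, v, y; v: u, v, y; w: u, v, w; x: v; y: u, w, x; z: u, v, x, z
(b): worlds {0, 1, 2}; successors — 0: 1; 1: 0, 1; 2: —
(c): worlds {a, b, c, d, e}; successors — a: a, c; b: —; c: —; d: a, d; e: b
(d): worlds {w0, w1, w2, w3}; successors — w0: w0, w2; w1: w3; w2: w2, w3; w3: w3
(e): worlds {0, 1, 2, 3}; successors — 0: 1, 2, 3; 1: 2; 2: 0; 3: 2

(b), (d)

This is the axiom for a generalized confluence (Geach) condition; its first-order frame correspondent is forall x forall y (xRy -> exists w (yRw & xRw)).
(a): fails — yRx but no t with xRt and yRt.
(b): holds.
(c): fails — aRc but no w with cRw and aRw.
(d): holds.
(e): fails — 0R2 but no w with 2Rw and 0Rw.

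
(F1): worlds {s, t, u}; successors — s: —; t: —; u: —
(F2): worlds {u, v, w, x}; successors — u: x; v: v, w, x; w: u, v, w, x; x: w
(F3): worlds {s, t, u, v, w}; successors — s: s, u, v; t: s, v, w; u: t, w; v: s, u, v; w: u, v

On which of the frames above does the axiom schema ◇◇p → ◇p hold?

Frame correspondent (Sahlqvist): ∀x ∀y ∀z (Rxy ∧ Ryz → Rxz) — i.e. transitivity.
(F1): condition met.
(F2): fails — Rxw and Rwu but not Rxu.
(F3): fails — Rtv and Rvu but not Rtu.

(F1)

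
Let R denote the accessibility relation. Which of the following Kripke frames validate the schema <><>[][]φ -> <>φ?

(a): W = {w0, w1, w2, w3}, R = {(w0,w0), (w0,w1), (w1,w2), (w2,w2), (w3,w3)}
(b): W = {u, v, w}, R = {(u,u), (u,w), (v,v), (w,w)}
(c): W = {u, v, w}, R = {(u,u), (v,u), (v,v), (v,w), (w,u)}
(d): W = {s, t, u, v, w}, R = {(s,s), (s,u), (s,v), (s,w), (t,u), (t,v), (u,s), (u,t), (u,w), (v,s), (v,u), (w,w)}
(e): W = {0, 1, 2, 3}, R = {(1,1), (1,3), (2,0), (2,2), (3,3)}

(b), (c)

The schema corresponds to a generalized confluence (Geach) condition: forall x forall y (x R^2 y -> exists w (y R^2 w & xRw)).
(a): fails — w0R²w1 but no w with w1R²w and w0Rw.
(b): ✓.
(c): ✓.
(d): fails — tR²w but no w* with wR²w* and tRw*.
(e): fails — 2R²0 but no w with 0R²w and 2Rw.
Valid on: (b), (c).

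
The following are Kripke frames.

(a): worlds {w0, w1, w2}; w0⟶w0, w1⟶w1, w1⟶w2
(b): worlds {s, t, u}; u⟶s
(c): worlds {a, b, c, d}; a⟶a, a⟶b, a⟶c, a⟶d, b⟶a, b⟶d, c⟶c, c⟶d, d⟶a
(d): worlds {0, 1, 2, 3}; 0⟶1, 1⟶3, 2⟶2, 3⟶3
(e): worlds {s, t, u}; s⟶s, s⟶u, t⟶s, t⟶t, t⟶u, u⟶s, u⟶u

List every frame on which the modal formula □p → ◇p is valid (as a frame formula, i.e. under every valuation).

(c), (d), (e)

This is the axiom for seriality; its first-order frame correspondent is ∀x ∃y Rxy.
(a): fails — world w2 has no successor.
(b): fails — world s has no successor.
(c): ✓.
(d): ✓.
(e): ✓.
Valid on: (c), (d), (e).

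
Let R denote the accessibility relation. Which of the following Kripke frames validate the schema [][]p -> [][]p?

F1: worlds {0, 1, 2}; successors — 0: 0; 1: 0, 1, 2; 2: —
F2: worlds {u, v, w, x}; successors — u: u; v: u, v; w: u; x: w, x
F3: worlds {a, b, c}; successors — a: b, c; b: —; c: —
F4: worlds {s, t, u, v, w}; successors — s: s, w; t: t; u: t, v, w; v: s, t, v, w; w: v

F1, F2, F3, F4

The schema corresponds to a generalized confluence (Geach) condition: forall x forall z (x R^2 z -> exists w (x R^2 w & z = w)).
F1: ✓.
F2: ✓.
F3: ✓.
F4: ✓.
Valid on: F1, F2, F3, F4.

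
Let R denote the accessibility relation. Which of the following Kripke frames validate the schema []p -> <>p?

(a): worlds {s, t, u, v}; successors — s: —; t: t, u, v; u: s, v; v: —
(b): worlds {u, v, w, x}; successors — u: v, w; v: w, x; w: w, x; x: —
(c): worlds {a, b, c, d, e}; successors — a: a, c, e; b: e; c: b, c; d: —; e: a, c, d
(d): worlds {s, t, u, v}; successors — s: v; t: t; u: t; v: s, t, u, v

(d)

This is the axiom for seriality; its first-order frame correspondent is forall x exists y Rxy.
(a): fails — world s has no successor.
(b): fails — world x has no successor.
(c): fails — world d has no successor.
(d): holds.
Valid on: (d).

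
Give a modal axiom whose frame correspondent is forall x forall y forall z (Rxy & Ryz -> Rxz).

The condition is transitivity. The 4 schema □r → □□r defines it.
Suppose □r→□□r is valid. Take Rxy, Ryz and set V(r)={w : Rxw}. Then □r at x, so □□r at x, so □r at y, so r at z, i.e. Rxz.

□r → □□r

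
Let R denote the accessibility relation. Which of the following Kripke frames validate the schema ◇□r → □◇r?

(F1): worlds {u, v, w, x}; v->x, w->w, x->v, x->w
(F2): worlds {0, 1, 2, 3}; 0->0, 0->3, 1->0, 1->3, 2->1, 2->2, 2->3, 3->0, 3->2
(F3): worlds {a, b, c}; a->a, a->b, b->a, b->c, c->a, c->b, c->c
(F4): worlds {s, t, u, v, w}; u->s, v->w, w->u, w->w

This is the axiom for convergence; its first-order frame correspondent is ∀x ∀y ∀z (Rxy ∧ Rxz → ∃w (Ryw ∧ Rzw)).
(F1): fails — Rxw and Rxv but w and v have no common successor.
(F2): ✓.
(F3): ✓.
(F4): fails — Rus and Rus but s and s have no common successor.

(F2), (F3)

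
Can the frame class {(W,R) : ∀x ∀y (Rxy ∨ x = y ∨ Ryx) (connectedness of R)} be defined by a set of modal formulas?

Modal frame validity is preserved under disjoint unions.
Take 3 disjoint single-world reflexive frames: each is trivially connected, but their disjoint union has 3 worlds with no edge between distinct components, so it is not connected.
So the class is not modally definable.

Not definable by any modal formula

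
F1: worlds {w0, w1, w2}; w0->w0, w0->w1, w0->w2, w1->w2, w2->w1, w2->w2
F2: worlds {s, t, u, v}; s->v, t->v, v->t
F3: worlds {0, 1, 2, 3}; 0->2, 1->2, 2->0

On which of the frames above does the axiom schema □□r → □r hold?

Frame correspondent (Sahlqvist): ∀x ∀y (Rxy → ∃z (Rxz ∧ Rzy)) — i.e. density.
F1: condition met.
F2: fails — Rvt but no z with Rvz and Rzt.
F3: fails — R12 but no z with R1z and Rz2.

F1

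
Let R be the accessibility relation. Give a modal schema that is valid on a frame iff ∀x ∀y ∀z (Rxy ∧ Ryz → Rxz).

The condition is transitivity. The 4 schema □p → □□p defines it.
Suppose □p→□□p is valid. Take Rxy, Ryz and set V(p)={w : Rxw}. Then □p at x, so □□p at x, so □p at y, so p at z, i.e. Rxz.

□p → □□p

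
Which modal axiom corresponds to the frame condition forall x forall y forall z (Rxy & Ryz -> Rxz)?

□s → □□s

A defining formula is □s → □□s (the 4 axiom).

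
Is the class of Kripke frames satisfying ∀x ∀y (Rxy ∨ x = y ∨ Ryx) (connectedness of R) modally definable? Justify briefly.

Not definable by any modal formula

If a class were modally definable it would be closed under disjoint unions (Goldblatt–Thomason).
Take 2 disjoint single-world reflexive frames: each is trivially connected, but their disjoint union has 2 worlds with no edge between distinct components, so it is not connected.
Hence connectedness of R is not modally definable.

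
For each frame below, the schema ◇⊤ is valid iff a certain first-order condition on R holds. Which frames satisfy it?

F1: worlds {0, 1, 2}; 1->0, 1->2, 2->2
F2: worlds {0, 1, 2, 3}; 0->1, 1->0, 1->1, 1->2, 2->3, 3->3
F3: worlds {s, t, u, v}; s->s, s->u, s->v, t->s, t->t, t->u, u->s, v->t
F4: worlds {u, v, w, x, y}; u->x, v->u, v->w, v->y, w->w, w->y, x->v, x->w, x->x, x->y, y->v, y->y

The schema corresponds to seriality: ∀x ∃y Rxy.
F1: fails — world 0 has no successor.
F2: condition met.
F3: condition met.
F4: condition met.
Valid on: F2, F3, F4.

F2, F3, F4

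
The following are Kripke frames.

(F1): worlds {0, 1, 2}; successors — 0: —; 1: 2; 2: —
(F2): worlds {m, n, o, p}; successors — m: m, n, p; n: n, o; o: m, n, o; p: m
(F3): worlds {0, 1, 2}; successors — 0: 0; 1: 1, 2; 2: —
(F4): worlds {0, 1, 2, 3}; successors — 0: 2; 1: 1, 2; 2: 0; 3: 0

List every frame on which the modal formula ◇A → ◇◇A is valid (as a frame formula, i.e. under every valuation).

(F2), (F3)

The schema corresponds to a generalized confluence (Geach) condition: ∀x ∀y (xRy → ∃w (y = w ∧ xR²w)).
(F1): fails — 1R2 but no w with 2=w and 1R²w.
(F2): ✓.
(F3): ✓.
(F4): fails — 0R2 but no w with 2=w and 0R²w.
Valid on: (F2), (F3).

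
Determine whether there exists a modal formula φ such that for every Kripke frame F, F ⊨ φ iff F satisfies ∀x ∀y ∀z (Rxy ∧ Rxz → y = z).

Yes — defined by ◇q → □q

Yes: it is partial functionality, defined by the CD schema ◇q → □q.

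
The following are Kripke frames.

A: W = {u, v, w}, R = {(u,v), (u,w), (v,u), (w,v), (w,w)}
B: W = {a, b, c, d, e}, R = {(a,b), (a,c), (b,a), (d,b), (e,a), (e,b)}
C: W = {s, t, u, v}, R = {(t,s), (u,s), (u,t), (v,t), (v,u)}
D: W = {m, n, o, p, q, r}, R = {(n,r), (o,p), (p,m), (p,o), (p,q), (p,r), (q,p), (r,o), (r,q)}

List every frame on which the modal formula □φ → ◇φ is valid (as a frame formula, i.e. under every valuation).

The schema corresponds to seriality: ∀x ∃y Rxy.
A: holds.
B: fails — world c has no successor.
C: fails — world s has no successor.
D: fails — world m has no successor.
Valid on: A.

A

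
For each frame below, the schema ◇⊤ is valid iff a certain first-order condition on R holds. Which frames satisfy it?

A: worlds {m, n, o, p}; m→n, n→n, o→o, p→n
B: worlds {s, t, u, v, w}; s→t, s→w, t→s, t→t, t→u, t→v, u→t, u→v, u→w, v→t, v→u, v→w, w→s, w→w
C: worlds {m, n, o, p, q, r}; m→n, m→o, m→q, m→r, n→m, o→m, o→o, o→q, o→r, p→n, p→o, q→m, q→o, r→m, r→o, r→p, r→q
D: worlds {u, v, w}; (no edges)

A, B, C

The schema corresponds to seriality: ∀x ∃y Rxy.
A: satisfies the condition.
B: satisfies the condition.
C: satisfies the condition.
D: fails — world u has no successor.
Valid on: A, B, C.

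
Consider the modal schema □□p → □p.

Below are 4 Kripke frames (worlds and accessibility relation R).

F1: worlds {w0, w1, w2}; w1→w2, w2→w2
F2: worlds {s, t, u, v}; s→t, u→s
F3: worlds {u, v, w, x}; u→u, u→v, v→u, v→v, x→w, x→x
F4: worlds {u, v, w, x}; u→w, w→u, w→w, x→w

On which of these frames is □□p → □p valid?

F1, F3, F4

The schema corresponds to density: ∀x ∀y (Rxy → ∃z (Rxz ∧ Rzy)).
F1: holds.
F2: fails — Rus but no z with Ruz and Rzs.
F3: holds.
F4: holds.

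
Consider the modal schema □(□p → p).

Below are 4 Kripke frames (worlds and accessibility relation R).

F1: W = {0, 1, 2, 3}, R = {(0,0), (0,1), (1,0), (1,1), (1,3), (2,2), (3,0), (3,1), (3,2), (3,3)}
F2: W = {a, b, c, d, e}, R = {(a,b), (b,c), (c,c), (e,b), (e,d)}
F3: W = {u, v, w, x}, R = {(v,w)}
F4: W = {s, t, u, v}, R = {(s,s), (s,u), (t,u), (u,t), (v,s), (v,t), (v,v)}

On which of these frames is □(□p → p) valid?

Frame correspondent (Sahlqvist): ∀x ∀y (Rxy → Ryy) — i.e. shift-reflexivity.
F1: ✓.
F2: fails — Reb but not Rbb.
F3: fails — Rvw but not Rww.
F4: fails — Rut but not Rtt.

F1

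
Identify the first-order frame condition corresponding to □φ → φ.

reflexivity

This is the T axiom.
It corresponds to reflexivity: ∀x Rxx.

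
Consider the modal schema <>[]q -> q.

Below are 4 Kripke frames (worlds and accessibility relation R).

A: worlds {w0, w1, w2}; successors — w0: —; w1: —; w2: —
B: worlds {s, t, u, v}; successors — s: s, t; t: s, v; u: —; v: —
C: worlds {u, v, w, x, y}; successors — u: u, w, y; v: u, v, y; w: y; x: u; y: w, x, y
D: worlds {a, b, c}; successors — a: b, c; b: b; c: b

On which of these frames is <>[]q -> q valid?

A

This is the axiom for symmetry; its first-order frame correspondent is forall x forall y (Rxy -> Ryx).
A: holds.
B: fails — Rtv but not Rvt.
C: fails — Ryx but not Rxy.
D: fails — Rac but not Rca.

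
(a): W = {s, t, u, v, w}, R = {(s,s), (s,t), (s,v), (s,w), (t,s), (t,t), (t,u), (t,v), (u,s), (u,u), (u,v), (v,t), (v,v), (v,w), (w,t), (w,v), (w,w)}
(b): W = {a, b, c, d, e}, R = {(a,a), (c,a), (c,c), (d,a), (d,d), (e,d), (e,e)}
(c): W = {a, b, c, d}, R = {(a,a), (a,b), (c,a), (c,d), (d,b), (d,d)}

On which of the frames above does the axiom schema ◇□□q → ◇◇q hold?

The schema corresponds to a generalized confluence (Geach) condition: ∀x ∀y (xRy → ∃w (yR²w ∧ xR²w)).
(a): satisfies the condition.
(b): satisfies the condition.
(c): fails — aRb but no w with bR²w and aR²w.

(a), (b)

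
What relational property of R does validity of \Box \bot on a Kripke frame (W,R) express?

emptiness of R: \forall x \forall y \neg Rxy

□⊥ is valid iff no world has any successor (otherwise □⊥ fails at any world with one).
Conversely, any frame satisfying \forall x \forall y \neg Rxy validates the schema.
So the correspondent is emptiness of R.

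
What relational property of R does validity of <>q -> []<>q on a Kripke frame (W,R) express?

This is the 5 axiom.
It corresponds to the Euclidean property: forall x forall y forall z (Rxy & Rxz -> Ryz).

The Euclidean property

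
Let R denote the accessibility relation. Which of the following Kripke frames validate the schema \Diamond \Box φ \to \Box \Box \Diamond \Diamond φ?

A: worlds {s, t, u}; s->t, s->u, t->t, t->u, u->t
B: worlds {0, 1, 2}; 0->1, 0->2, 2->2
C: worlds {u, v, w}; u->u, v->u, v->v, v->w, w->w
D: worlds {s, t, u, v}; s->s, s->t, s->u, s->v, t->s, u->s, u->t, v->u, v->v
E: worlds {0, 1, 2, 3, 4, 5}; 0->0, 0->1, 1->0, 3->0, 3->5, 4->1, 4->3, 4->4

Frame correspondent (Sahlqvist): \forall x \forall y \forall z ((xRy \wedge x R^2 z) \to \exists w (yRw \wedge z R^2 w)) — i.e. a generalized confluence (Geach) condition.
A: holds.
B: fails — 0R1, 0R²2 but no w with 1Rw and 2R²w.
C: fails — vRu, vR²w but no t with uRt and wR²t.
D: holds.
E: fails — 3R5, 3R²0 but no w with 5Rw and 0R²w.

A, D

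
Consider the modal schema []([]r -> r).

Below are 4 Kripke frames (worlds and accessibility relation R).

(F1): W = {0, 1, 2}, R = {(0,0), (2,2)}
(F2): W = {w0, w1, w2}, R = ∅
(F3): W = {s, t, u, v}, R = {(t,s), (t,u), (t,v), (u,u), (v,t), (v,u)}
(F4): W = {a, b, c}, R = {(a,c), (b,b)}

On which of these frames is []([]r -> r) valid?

(F1), (F2)

Frame correspondent (Sahlqvist): forall x forall y (Rxy -> Ryy) — i.e. shift-reflexivity.
(F1): condition met.
(F2): condition met.
(F3): fails — Rtv but not Rvv.
(F4): fails — Rac but not Rcc.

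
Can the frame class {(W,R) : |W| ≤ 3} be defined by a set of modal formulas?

If a class were modally definable it would be closed under disjoint unions (Goldblatt–Thomason).
Any modal formula valid on each of 4 disjoint one-world frames is valid on their disjoint union (validity is preserved under disjoint unions). Each one-world frame has |W|=1≤3, but the union has |W|=4.
So the class is not modally definable.

Not definable by any modal formula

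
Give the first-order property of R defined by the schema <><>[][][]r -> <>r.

This is a Sahlqvist (Geach-type) schema ◇^2□^3r → □^0◇^1r.
Minimal-valuation argument: fix x; take any y with xR^2y and any z with xR^0z. Set V(r) to the set of worlds R-reachable from y in exactly 3 steps. Then □^3r holds at y, so the antecedent holds at x; validity forces ◇^1r at z, giving a w with zR^1w and yR^3w.
First-order correspondent: forall x forall y (x R^2 y -> exists w (y R^3 w & xRw)).

forall x forall y (x R^2 y -> exists w (y R^3 w & xRw))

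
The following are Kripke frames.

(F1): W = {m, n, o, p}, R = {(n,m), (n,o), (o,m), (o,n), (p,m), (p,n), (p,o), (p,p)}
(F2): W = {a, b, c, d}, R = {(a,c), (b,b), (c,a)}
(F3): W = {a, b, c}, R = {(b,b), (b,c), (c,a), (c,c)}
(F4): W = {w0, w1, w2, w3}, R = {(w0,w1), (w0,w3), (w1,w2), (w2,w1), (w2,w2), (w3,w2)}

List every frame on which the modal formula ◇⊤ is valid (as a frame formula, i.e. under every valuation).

Frame correspondent (Sahlqvist): ∀x ∃y Rxy — i.e. seriality.
(F1): fails — world m has no successor.
(F2): fails — world d has no successor.
(F3): fails — world a has no successor.
(F4): ✓.

(F4)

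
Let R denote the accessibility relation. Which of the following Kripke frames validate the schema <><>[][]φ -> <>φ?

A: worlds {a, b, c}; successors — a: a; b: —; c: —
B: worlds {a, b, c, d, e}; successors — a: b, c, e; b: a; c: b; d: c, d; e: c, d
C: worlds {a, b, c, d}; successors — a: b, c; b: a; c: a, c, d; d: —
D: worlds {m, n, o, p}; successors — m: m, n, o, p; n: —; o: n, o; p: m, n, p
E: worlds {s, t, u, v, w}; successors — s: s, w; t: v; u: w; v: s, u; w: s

This is the axiom for a generalized confluence (Geach) condition; its first-order frame correspondent is forall x forall y (x R^2 y -> exists w (y R^2 w & xRw)).
A: condition met.
B: fails — aR²c but no w with cR²w and aRw.
C: fails — aR²d but no w with dR²w and aRw.
D: fails — mR²n but no w with nR²w and mRw.
E: fails — tR²s but no w* with sR²w* and tRw*.
Valid on: A.

A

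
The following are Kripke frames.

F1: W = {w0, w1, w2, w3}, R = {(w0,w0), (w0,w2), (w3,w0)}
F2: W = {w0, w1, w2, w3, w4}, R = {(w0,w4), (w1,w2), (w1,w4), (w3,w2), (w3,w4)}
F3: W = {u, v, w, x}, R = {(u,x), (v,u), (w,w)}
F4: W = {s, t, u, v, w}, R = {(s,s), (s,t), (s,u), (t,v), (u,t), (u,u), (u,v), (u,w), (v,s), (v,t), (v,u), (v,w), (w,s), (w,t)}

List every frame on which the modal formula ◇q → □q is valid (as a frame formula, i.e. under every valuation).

Frame correspondent (Sahlqvist): ∀x ∀y ∀z (Rxy ∧ Rxz → y = z) — i.e. partial functionality.
F1: fails — w0 sees both w0 and w2.
F2: fails — w1 sees both w2 and w4.
F3: ✓.
F4: fails — s sees both s and t.
Valid on: F3.

F3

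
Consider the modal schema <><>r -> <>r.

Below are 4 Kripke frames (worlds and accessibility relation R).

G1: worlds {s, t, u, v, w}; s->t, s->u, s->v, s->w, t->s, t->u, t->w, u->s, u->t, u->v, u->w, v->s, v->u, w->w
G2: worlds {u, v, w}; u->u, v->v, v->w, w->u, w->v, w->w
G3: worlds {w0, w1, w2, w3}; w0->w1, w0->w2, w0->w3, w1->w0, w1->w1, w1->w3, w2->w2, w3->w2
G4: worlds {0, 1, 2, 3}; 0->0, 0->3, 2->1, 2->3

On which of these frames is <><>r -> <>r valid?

G4

The schema corresponds to transitivity: forall x forall y forall z (Rxy & Ryz -> Rxz).
G1: fails — Ruv and Rvu but not Ruu.
G2: fails — Rvw and Rwu but not Rvu.
G3: fails — Rw1w0 and Rw0w2 but not Rw1w2.
G4: holds.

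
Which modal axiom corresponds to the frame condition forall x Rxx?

The condition is reflexivity. The T schema □r → r defines it.
Suppose □r→r is valid. At any x set V(r)={w : Rxw}. Then □r holds at x, so r holds at x, i.e. Rxx.

□r → r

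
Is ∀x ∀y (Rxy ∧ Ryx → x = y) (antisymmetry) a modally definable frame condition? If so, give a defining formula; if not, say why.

Modal frame validity is preserved under surjective bounded morphisms.
The 8-cycle (worlds 0,1,2,3,4,5,6,7 with 0→1→2→3→4→5→6→7→0) is antisymmetric. Sending even-indexed worlds to a and odd-indexed worlds to b is a surjective bounded morphism onto the two-world frame with a↔b, which is not antisymmetric.
Hence antisymmetry is not modally definable.

No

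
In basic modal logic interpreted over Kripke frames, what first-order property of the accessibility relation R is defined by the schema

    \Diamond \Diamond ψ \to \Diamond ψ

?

Transitivity

This schema is equivalent to the 4 axiom □ψ → □□ψ.
It corresponds to transitivity: \forall x \forall y \forall z (Rxy \wedge Ryz \to Rxz).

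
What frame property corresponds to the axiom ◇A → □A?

Partial functionality

Suppose ◇A→□A is valid. Take Rxy, Rxz and set V(A)={y}. Then ◇A at x, so □A at x, so A at z, i.e. z=y.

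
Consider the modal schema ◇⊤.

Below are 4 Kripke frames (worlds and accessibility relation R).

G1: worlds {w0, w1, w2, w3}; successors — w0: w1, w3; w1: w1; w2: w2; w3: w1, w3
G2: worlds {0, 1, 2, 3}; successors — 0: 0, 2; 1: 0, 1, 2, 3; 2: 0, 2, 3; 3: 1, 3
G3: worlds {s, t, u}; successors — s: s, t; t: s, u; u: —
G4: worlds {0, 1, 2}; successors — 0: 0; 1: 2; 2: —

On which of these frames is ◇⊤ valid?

G1, G2

This is the axiom for seriality; its first-order frame correspondent is ∀x ∃y Rxy.
G1: satisfies the condition.
G2: satisfies the condition.
G3: fails — world u has no successor.
G4: fails — world 2 has no successor.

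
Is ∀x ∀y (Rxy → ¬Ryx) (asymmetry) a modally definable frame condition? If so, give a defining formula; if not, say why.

If a class were modally definable it would be closed under surjective bounded morphisms (Goldblatt–Thomason).
The 3-cycle (worlds 0,1,2 with 0→1→2→0) is asymmetric. Mapping every world to a single reflexive point • is a surjective bounded morphism, and the reflexive point is not asymmetric (R•• but asymmetry requires ¬R••).
So no modal formula (or set of formulas) defines exactly the asymmetric frames.

Not modally definable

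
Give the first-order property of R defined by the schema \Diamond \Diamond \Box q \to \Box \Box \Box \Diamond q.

This is a Sahlqvist (Geach-type) schema ◇^2□^1q → □^3◇^1q.
Minimal-valuation argument: fix x; take any y with xR^2y and any z with xR^3z. Set V(q) to the set of worlds R-reachable from y in exactly 1 step. Then □^1q holds at y, so the antecedent holds at x; validity forces ◇^1q at z, giving a w with zR^1w and yR^1w.
First-order correspondent: \forall x \forall y \forall z ((x R^2 y \wedge x R^3 z) \to \exists w (yRw \wedge zRw)).

\forall x \forall y \forall z ((x R^2 y \wedge x R^3 z) \to \exists w (yRw \wedge zRw))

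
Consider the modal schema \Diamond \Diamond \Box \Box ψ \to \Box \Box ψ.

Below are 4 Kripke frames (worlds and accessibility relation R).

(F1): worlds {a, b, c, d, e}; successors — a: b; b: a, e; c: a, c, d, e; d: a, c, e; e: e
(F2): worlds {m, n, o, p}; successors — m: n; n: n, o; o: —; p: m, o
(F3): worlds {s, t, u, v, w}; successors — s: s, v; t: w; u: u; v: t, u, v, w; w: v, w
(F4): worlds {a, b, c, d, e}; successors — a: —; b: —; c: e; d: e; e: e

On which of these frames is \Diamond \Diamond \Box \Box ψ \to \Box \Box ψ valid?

(F4)

This is the axiom for a generalized confluence (Geach) condition; its first-order frame correspondent is \forall x \forall y \forall z ((x R^2 y \wedge x R^2 z) \to \exists w (y R^2 w \wedge z = w)).
(F1): fails — aR²e, aR²a but no w with eR²w and a=w.
(F2): fails — mR²o, mR²n but no w with oR²w and n=w.
(F3): fails — sR²t, sR²s but no w* with tR²w* and s=w*.
(F4): condition met.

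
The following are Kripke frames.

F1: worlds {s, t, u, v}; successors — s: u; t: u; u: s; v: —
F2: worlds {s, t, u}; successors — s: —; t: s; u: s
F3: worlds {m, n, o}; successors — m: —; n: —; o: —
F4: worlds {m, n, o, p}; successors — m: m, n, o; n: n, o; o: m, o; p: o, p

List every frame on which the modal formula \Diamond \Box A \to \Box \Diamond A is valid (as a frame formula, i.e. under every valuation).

F1, F3, F4

The schema corresponds to convergence: \forall x \forall y \forall z (Rxy \wedge Rxz \to \exists w (Ryw \wedge Rzw)).
F1: condition met.
F2: fails — Rts and Rts but s and s have no common successor.
F3: condition met.
F4: condition met.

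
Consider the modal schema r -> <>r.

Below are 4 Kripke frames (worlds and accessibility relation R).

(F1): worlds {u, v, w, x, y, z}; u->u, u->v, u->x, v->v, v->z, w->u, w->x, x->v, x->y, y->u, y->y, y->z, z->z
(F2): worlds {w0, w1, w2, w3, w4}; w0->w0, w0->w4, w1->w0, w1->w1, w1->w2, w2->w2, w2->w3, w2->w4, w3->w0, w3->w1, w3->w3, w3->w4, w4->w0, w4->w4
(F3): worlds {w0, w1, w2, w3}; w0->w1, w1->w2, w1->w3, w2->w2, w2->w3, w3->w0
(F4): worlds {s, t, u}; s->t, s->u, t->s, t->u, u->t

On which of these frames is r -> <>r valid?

(F2)

Frame correspondent (Sahlqvist): forall x Rxx — i.e. reflexivity.
(F1): fails — world w does not see itself.
(F2): ✓.
(F3): fails — world w0 does not see itself.
(F4): fails — world s does not see itself.
Valid on: (F2).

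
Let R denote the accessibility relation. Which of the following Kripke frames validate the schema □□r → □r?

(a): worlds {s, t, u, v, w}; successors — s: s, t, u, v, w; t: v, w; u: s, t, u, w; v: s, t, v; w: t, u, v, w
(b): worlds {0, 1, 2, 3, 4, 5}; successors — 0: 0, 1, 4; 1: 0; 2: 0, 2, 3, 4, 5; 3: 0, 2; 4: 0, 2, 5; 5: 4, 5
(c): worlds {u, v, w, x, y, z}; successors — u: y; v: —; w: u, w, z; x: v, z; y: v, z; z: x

Frame correspondent (Sahlqvist): ∀x ∀y (Rxy → ∃z (Rxz ∧ Rzy)) — i.e. density.
(a): ✓.
(b): ✓.
(c): fails — Rzx but no t with Rzt and Rtx.

(a), (b)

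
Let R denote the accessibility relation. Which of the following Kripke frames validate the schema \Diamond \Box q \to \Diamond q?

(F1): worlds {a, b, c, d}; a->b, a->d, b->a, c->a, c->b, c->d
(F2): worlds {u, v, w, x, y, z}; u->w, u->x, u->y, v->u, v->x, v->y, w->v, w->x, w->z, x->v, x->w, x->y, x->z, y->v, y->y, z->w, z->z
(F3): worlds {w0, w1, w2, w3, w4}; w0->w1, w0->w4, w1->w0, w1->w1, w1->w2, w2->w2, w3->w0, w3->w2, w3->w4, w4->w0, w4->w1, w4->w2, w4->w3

Frame correspondent (Sahlqvist): \forall x \forall y (xRy \to \exists w (yRw \wedge xRw)) — i.e. a generalized confluence (Geach) condition.
(F1): fails — aRb but no w with bRw and aRw.
(F2): holds.
(F3): holds.

(F2), (F3)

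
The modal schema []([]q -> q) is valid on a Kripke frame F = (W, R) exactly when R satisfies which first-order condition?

Suppose □(□q→q) is valid. Take Rxy and set V(q)={w : Ryw}. Then at y, □q holds; since □(□q→q) at x, □q→q at y, so q at y, i.e. Ryy.
Conversely, any frame satisfying forall x forall y (Rxy -> Ryy) validates the schema.
So the correspondent is shift-reflexivity.

shift-reflexivity: forall x forall y (Rxy -> Ryy)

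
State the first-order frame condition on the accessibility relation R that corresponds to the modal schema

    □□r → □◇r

This is a Sahlqvist (Geach-type) schema ◇^0□^2r → □^1◇^1r.
First-order correspondent: ∀x ∀z (xRz → ∃w (xR²w ∧ zRw)).

∀x ∀z (xRz → ∃w (xR²w ∧ zRw))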